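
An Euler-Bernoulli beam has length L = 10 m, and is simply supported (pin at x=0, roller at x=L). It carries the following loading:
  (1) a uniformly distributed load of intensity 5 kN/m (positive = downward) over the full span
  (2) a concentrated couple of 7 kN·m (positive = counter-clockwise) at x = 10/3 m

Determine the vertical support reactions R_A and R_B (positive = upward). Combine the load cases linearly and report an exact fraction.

R_A = 257/10 kN, R_B = 243/10 kN

Load 1 — uniform load w=5 kN/m over full span:
  R_A = wL/2 = 5·10/2 = 25 kN
  R_B = wL/2 = 5·10/2 = 25 kN
Load 2 — applied couple M₀=7 kN·m at a=10/3 m (b=L-a=20/3):
  R_A = M₀/L = 7/10 kN
  R_B = -M₀/L = -7/10 kN
Superposition: R_A = 257/10 kN, R_B = 243/10 kN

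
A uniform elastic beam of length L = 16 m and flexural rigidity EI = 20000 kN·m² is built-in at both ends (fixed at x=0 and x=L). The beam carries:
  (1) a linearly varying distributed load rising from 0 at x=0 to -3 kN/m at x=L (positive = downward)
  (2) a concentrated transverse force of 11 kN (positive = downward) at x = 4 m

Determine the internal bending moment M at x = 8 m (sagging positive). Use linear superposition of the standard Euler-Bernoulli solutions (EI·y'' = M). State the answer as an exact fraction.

Load 1 — triangular load w₀=-3 kN/m (0→w₀ over full span):
  M_1 = 3w₀Lx/20 - w₀L²/30 - w₀x³/(6L) = 3·(-3)·16·8/20 - (-3)·16²/30 - (-3)·8³/(6·16) = -16 kN·m
Load 2 — point force P=11 kN at a=4 m (b=L-a=12):
  M_2 = Pa²(a+3b)(L-x)/L³ - Pa²b/L²  [x>a] = 11·4²·(4+3·12)·(16-8)/16³ - 11·4²·12/16² = 11/2 kN·m
Superposition: M = Σ M_i = -21/2 kN·m ≈ -10.500000 kN·m

M(8) = -21/2 kN·m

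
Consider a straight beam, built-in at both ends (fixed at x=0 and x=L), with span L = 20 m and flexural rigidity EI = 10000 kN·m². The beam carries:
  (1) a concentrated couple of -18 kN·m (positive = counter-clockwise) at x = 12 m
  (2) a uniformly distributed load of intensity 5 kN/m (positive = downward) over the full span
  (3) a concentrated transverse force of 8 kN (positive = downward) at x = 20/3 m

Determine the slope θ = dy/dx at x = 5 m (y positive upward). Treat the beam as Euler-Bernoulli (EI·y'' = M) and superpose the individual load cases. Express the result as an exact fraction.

θ(5) = -30991/900000 rad

Load 1 — applied couple M₀=-18 kN·m at a=12 m (b=L-a=8):
  θ_1 = (R_Ax²/2 - M_Ax)/EI  [x≤a] with R_A=-162/125, M_A=-144/25 = ((-162/125)·5²/2 - (-144/25)·5)/10000 = 63/50000 rad
Load 2 — uniform load w=5 kN/m over full span:
  θ_2 = -wx(L-x)(L-2x)/(12EI) = -5·5·(20-5)·(20-2·5)/(12·10000) = -1/32 rad
Load 3 — point force P=8 kN at a=20/3 m (b=L-a=40/3):
  θ_3 = -Pb²x(2aL-(3a+b)x)/(2L³EI)  [x≤a] = -8·(40/3)²·5·(2·(20/3)·20-(3·(20/3)+(40/3))·5)/(2·20³·10000) = -1/225 rad
Superposition: θ = Σ θ_i = -30991/900000 rad ≈ -0.034434 rad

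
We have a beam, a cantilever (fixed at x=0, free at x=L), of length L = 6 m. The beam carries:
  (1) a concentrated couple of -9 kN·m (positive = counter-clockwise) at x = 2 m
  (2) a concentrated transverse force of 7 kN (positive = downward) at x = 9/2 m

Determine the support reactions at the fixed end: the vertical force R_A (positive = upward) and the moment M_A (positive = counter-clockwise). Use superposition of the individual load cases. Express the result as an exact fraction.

R_A = 7 kN, M_A = 81/2 kN·m

Load 1 — applied couple M₀=-9 kN·m at a=2 m (b=L-a=4):
  R_A = 0 kN
  M_A = -M₀ = -(-9) = 9 kN·m
Load 2 — point force P=7 kN at a=9/2 m (b=L-a=3/2):
  R_A = P = 7 kN
  M_A = Pa = 7·(9/2) = 63/2 kN·m
Superposition: R_A = 7 kN, M_A = 81/2 kN·m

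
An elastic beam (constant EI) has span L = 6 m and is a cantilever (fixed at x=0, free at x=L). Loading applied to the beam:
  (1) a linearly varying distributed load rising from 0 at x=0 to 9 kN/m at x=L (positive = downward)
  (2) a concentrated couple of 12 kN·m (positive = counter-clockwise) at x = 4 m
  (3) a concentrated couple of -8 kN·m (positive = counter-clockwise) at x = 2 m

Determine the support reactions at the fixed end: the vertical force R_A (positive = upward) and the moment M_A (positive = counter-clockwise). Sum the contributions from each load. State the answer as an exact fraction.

R_A = 27 kN, M_A = 104 kN·m

Load 1 — triangular load w₀=9 kN/m (0→w₀ over full span):
  R_A = w₀L/2 = 9·6/2 = 27 kN
  M_A = w₀L²/3 = 9·6²/3 = 108 kN·m
Load 2 — applied couple M₀=12 kN·m at a=4 m (b=L-a=2):
  R_A = 0 kN
  M_A = -M₀ = -12 kN·m
Load 3 — applied couple M₀=-8 kN·m at a=2 m (b=L-a=4):
  R_A = 0 kN
  M_A = -M₀ = -(-8) = 8 kN·m
Superposition: R_A = 27 kN, M_A = 104 kN·m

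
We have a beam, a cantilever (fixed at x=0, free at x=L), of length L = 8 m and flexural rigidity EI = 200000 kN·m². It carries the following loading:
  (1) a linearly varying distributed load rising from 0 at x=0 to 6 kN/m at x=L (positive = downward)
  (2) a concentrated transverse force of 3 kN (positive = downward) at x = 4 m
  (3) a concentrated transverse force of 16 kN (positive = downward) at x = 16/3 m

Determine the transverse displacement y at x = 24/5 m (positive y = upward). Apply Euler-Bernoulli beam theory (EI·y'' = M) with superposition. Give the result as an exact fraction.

Load 1 — triangular load w₀=6 kN/m (0→w₀ over full span):
  y_1 = (w₀Lx³/12-w₀L²x²/6-w₀x⁵/(120L))/EI = (6·8·(24/5)³/12-6·8²·(24/5)²/6-6·(24/5)⁵/(120·8))/200000 = -255888/48828125 m
Load 2 — point force P=3 kN at a=4 m (b=L-a=4):
  y_2 = -Pa²(3x-a)/(6EI)  [x>a] = -3·4²·(3·(24/5)-4)/(6·200000) = -13/31250 m
Load 3 — point force P=16 kN at a=16/3 m (b=L-a=8/3):
  y_3 = -Px²(3a-x)/(6EI)  [x≤a] = -16·(24/5)²·(3·(16/3)-(24/5))/(6·200000) = -1344/390625 m
Superposition: y = Σ y_i = -888401/97656250 m ≈ -0.009097 m

y(24/5) = -888401/97656250 m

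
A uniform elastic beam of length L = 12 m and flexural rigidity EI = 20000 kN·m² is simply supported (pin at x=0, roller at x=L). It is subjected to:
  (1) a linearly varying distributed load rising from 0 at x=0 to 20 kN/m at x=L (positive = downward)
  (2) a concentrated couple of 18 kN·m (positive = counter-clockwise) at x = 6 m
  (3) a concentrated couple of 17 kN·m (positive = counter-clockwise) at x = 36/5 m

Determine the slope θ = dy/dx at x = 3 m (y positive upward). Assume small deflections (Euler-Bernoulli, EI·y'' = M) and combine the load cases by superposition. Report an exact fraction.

θ(3) = -25559/1000000 rad

Load 1 — triangular load w₀=20 kN/m (0→w₀ over full span):
  θ_1 = -w₀(7L⁴-30L²x²+15x⁴)/(360LEI) = -20·(7·12⁴-30·12²·3²+15·3⁴)/(360·12·20000) = -3981/160000 rad
Load 2 — applied couple M₀=18 kN·m at a=6 m (b=L-a=6):
  θ_2 = (M₀x²/(2L)+C₁)/EI  [x≤a] with C₁=M₀(3b²-L²)/(6L)=-9 = (18·3²/(2·12)+(-9))/20000 = -9/80000 rad
Load 3 — applied couple M₀=17 kN·m at a=36/5 m (b=L-a=24/5):
  θ_3 = (M₀x²/(2L)+C₁)/EI  [x≤a] with C₁=M₀(3b²-L²)/(6L)=-442/25 = (17·3²/(2·12)+(-442/25))/20000 = -2261/4000000 rad
Superposition: θ = Σ θ_i = -25559/1000000 rad ≈ -0.025559 rad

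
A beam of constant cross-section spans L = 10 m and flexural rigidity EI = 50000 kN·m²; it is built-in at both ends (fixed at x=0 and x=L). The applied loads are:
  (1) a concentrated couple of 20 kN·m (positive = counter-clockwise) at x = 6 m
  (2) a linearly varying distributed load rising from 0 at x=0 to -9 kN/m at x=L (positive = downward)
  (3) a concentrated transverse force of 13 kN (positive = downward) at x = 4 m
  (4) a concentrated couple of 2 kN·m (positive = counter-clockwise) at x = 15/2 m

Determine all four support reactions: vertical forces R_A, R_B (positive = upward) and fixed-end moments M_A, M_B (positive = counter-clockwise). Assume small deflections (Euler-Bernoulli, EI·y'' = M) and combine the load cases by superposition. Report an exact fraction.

R_A = -1971/1000 kN, M_A = -851/200 kN·m, R_B = -30029/1000 kN, M_B = 6909/200 kN·m

Load 1 — applied couple M₀=20 kN·m at a=6 m (b=L-a=4):
  R_A = 6M₀ab/L³ = 6·20·6·4/10³ = 72/25 kN
  M_A = M₀b(2a-b)/L² = 20·4·(2·6-4)/10² = 32/5 kN·m
  R_B = -6M₀ab/L³ = -6·20·6·4/10³ = -72/25 kN
  M_B = M₀a(2b-a)/L² = 20·6·(2·4-6)/10² = 12/5 kN·m
Load 2 — triangular load w₀=-9 kN/m (0→w₀ over full span):
  R_A = 3w₀L/20 = 3·(-9)·10/20 = -27/2 kN
  M_A = w₀L²/30 = (-9)·10²/30 = -30 kN·m
  R_B = 7w₀L/20 = 7·(-9)·10/20 = -63/2 kN
  M_B = -w₀L²/20 = -(-9)·10²/20 = 45 kN·m
Load 3 — point force P=13 kN at a=4 m (b=L-a=6):
  R_A = Pb²(3a+b)/L³ = 13·6²·(3·4+6)/10³ = 1053/125 kN
  M_A = Pab²/L² = 13·4·6²/10² = 468/25 kN·m
  R_B = Pa²(a+3b)/L³ = 13·4²·(4+3·6)/10³ = 572/125 kN
  M_B = -Pa²b/L² = -13·4²·6/10² = -312/25 kN·m
Load 4 — applied couple M₀=2 kN·m at a=15/2 m (b=L-a=5/2):
  R_A = 6M₀ab/L³ = 6·2·(15/2)·(5/2)/10³ = 9/40 kN
  M_A = M₀b(2a-b)/L² = 2·(5/2)·(2·(15/2)-(5/2))/10² = 5/8 kN·m
  R_B = -6M₀ab/L³ = -6·2·(15/2)·(5/2)/10³ = -9/40 kN
  M_B = M₀a(2b-a)/L² = 2·(15/2)·(2·(5/2)-(15/2))/10² = -3/8 kN·m
Superposition: R_A = -1971/1000 kN, M_A = -851/200 kN·m, R_B = -30029/1000 kN, M_B = 6909/200 kN·m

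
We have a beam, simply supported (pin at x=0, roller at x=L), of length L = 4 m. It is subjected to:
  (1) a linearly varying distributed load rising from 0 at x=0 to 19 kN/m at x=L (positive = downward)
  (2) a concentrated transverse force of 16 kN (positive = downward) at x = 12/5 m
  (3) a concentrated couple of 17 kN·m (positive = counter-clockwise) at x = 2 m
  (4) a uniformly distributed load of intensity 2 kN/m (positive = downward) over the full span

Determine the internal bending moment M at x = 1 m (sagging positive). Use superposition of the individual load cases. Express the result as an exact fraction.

Load 1 — triangular load w₀=19 kN/m (0→w₀ over full span):
  M_1 = w₀Lx/6 - w₀x³/(6L) = 19·4·1/6 - 19·1³/(6·4) = 95/8 kN·m
Load 2 — point force P=16 kN at a=12/5 m (b=L-a=8/5):
  M_2 = Pbx/L  [x≤a] = 16·(8/5)·1/4 = 32/5 kN·m
Load 3 — applied couple M₀=17 kN·m at a=2 m (b=L-a=2):
  M_3 = M₀x/L  [x≤a] = 17·1/4 = 17/4 kN·m
Load 4 — uniform load w=2 kN/m over full span:
  M_4 = wx(L-x)/2 = 2·1·(4-1)/2 = 3 kN·m
Superposition: M = Σ M_i = 1021/40 kN·m ≈ 25.525000 kN·m

M(1) = 1021/40 kN·m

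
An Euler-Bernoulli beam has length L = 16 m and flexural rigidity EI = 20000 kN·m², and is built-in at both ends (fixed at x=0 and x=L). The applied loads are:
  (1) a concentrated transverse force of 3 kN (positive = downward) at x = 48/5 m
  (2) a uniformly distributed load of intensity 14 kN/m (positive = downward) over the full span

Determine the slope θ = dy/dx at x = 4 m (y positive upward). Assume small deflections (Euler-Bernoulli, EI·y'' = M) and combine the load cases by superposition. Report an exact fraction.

Load 1 — point force P=3 kN at a=48/5 m (b=L-a=32/5):
  θ_1 = -Pb²x(2aL-(3a+b)x)/(2L³EI)  [x≤a] = -3·(32/5)²·4·(2·(48/5)·16-(3·(48/5)+(32/5))·4)/(2·16³·20000) = -39/78125 rad
Load 2 — uniform load w=14 kN/m over full span:
  θ_2 = -wx(L-x)(L-2x)/(12EI) = -14·4·(16-4)·(16-2·4)/(12·20000) = -14/625 rad
Superposition: θ = Σ θ_i = -1789/78125 rad ≈ -0.022899 rad

θ(4) = -1789/78125 rad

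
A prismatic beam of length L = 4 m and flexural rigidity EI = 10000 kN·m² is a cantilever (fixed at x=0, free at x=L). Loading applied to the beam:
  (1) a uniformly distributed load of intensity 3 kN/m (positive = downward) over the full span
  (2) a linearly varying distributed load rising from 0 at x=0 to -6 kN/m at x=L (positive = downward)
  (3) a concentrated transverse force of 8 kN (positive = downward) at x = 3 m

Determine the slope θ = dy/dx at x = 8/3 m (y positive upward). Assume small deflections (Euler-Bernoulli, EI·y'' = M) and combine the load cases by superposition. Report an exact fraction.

Load 1 — uniform load w=3 kN/m over full span:
  θ_1 = -wx(x²-3Lx+3L²)/(6EI) = -3·(8/3)·((8/3)²-3·4·(8/3)+3·4²)/(6·10000) = -52/16875 rad
Load 2 — triangular load w₀=-6 kN/m (0→w₀ over full span):
  θ_2 = (w₀Lx²/4-w₀L²x/3-w₀x⁴/(24L))/EI = ((-6)·4·(8/3)²/4-(-6)·4²·(8/3)/3-(-6)·(8/3)⁴/(24·4))/10000 = 232/50625 rad
Load 3 — point force P=8 kN at a=3 m (b=L-a=1):
  θ_3 = -Px(2a-x)/(2EI)  [x≤a] = -8·(8/3)·(2·3-(8/3))/(2·10000) = -4/1125 rad
Superposition: θ = Σ θ_i = -104/50625 rad ≈ -0.002054 rad

θ(8/3) = -104/50625 rad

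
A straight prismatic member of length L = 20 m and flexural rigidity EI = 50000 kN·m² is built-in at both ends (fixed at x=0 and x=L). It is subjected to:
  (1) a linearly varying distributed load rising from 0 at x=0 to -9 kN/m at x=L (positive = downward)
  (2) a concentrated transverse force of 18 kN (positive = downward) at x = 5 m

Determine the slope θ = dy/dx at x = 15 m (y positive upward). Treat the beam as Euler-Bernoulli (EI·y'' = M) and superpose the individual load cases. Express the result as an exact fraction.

Load 1 — triangular load w₀=-9 kN/m (0→w₀ over full span):
  θ_1 = -w₀(2x(L-x)(L-2x)(x+2L)+x²(L-x)²)/(120LEI) = -(-9)·(2·15·(20-15)·(20-2·15)·(15+2·20)+15²·(20-15)²)/(120·20·50000) = -369/64000 rad
Load 2 — point force P=18 kN at a=5 m (b=L-a=15):
  θ_2 = Pa²(L-x)(2bL-(3b+a)(L-x))/(2L³EI)  [x>a] = 18·5²·(20-15)·(2·15·20-(3·15+5)·(20-15))/(2·20³·50000) = 63/64000 rad
Superposition: θ = Σ θ_i = -153/32000 rad ≈ -0.004781 rad

θ(15) = -153/32000 rad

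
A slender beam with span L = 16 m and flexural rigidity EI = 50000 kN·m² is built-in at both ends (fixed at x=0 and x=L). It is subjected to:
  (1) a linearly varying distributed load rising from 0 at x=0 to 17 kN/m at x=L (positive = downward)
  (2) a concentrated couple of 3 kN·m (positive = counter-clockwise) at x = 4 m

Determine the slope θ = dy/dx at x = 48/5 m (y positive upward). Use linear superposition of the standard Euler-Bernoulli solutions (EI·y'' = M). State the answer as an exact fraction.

θ(48/5) = 34291/15625000 rad

Load 1 — triangular load w₀=17 kN/m (0→w₀ over full span):
  θ_1 = -w₀(2x(L-x)(L-2x)(x+2L)+x²(L-x)²)/(120LEI) = -17·(2·(48/5)·(16-(48/5))·(16-2·(48/5))·((48/5)+2·16)+(48/5)²·(16-(48/5))²)/(120·16·50000) = 4352/1953125 rad
Load 2 — applied couple M₀=3 kN·m at a=4 m (b=L-a=12):
  θ_2 = (R_Ax²/2 - M_Ax - M₀(x-a))/EI  [x>a] with R_A=27/128, M_A=-9/16 = ((27/128)·(48/5)²/2 - (-9/16)·(48/5) - 3·((48/5)-4))/50000 = -21/625000 rad
Superposition: θ = Σ θ_i = 34291/15625000 rad ≈ 0.002195 rad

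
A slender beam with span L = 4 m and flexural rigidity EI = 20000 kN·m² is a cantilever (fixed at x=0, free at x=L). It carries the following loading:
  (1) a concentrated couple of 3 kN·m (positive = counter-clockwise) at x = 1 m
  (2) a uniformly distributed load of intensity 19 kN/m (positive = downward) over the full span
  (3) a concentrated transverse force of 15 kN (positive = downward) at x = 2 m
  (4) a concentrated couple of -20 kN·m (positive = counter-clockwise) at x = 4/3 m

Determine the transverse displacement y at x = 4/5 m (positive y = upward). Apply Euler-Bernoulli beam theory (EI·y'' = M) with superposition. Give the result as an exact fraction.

y(4/5) = -13181/4687500 m

Load 1 — applied couple M₀=3 kN·m at a=1 m (b=L-a=3):
  y_1 = M₀x²/(2EI)  [x≤a] = 3·(4/5)²/(2·20000) = 3/62500 m
Load 2 — uniform load w=19 kN/m over full span:
  y_2 = -wx²(x²-4Lx+6L²)/(24EI) = -19·(4/5)²·((4/5)²-4·4·(4/5)+6·4²)/(24·20000) = -2489/1171875 m
Load 3 — point force P=15 kN at a=2 m (b=L-a=2):
  y_3 = -Px²(3a-x)/(6EI)  [x≤a] = -15·(4/5)²·(3·2-(4/5))/(6·20000) = -13/31250 m
Load 4 — applied couple M₀=-20 kN·m at a=4/3 m (b=L-a=8/3):
  y_4 = M₀x²/(2EI)  [x≤a] = (-20)·(4/5)²/(2·20000) = -1/3125 m
Superposition: y = Σ y_i = -13181/4687500 m ≈ -0.002812 m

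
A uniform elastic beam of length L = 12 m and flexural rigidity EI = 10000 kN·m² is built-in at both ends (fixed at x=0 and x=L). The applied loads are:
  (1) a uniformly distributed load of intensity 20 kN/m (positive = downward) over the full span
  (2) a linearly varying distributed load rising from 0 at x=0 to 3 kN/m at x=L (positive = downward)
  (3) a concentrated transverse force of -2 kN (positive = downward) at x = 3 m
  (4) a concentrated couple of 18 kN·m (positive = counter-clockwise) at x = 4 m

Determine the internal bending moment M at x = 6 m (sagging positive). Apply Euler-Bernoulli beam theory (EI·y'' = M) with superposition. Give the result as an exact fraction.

M(6) = 489/4 kN·m

Load 1 — uniform load w=20 kN/m over full span:
  M_1 = wLx/2 - wL²/12 - wx²/2 = 20·12·6/2 - 20·12²/12 - 20·6²/2 = 120 kN·m
Load 2 — triangular load w₀=3 kN/m (0→w₀ over full span):
  M_2 = 3w₀Lx/20 - w₀L²/30 - w₀x³/(6L) = 3·3·12·6/20 - 3·12²/30 - 3·6³/(6·12) = 9 kN·m
Load 3 — point force P=-2 kN at a=3 m (b=L-a=9):
  M_3 = Pa²(a+3b)(L-x)/L³ - Pa²b/L²  [x>a] = (-2)·3²·(3+3·9)·(12-6)/12³ - (-2)·3²·9/12² = -3/4 kN·m
Load 4 — applied couple M₀=18 kN·m at a=4 m (b=L-a=8):
  M_4 = R_Ax - M_A - M₀  [x>a] with R_A=2, M_A=0 = 2·6 - 0 - 18 = -6 kN·m
Superposition: M = Σ M_i = 489/4 kN·m ≈ 122.250000 kN·m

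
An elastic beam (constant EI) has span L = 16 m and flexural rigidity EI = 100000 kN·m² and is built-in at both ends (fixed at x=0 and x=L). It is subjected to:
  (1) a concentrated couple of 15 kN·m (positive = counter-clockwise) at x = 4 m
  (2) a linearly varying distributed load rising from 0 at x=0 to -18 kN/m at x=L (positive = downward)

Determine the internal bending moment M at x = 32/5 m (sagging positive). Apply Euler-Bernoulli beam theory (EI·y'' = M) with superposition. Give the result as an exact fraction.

Load 1 — applied couple M₀=15 kN·m at a=4 m (b=L-a=12):
  M_1 = R_Ax - M_A - M₀  [x>a] with R_A=135/128, M_A=-45/16 = (135/128)·(32/5) - (-45/16) - 15 = -87/16 kN·m
Load 2 — triangular load w₀=-18 kN/m (0→w₀ over full span):
  M_2 = 3w₀Lx/20 - w₀L²/30 - w₀x³/(6L) = 3·(-18)·16·(32/5)/20 - (-18)·16²/30 - (-18)·(32/5)³/(6·16) = -9216/125 kN·m
Superposition: M = Σ M_i = -158331/2000 kN·m ≈ -79.165500 kN·m

M(32/5) = -158331/2000 kN·m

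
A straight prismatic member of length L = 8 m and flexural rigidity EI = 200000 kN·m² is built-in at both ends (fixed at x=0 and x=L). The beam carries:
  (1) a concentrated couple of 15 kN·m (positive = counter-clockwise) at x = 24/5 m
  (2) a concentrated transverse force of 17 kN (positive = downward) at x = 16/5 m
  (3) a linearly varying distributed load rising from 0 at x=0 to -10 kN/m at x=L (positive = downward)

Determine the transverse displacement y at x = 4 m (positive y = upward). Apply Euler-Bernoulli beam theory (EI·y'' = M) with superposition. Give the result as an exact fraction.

y(4) = 73/4687500 m

Load 1 — applied couple M₀=15 kN·m at a=24/5 m (b=L-a=16/5):
  y_1 = (R_Ax³/6 - M_Ax²/2)/EI  [x≤a] with R_A=27/10, M_A=24/5 = ((27/10)·4³/6 - (24/5)·4²/2)/200000 = -3/62500 m
Load 2 — point force P=17 kN at a=16/5 m (b=L-a=24/5):
  y_2 = -Pa²(L-x)²(3bL-(3b+a)(L-x))/(6L³EI)  [x>a] = -17·(16/5)²·(8-4)²·(3·(24/5)·8-(3·(24/5)+(16/5))·(8-4))/(6·8³·200000) = -238/1171875 m
Load 3 — triangular load w₀=-10 kN/m (0→w₀ over full span):
  y_3 = -w₀x²(L-x)²(x+2L)/(120LEI) = -(-10)·4²·(8-4)²·(4+2·8)/(120·8·200000) = 1/3750 m
Superposition: y = Σ y_i = 73/4687500 m ≈ 0.000016 m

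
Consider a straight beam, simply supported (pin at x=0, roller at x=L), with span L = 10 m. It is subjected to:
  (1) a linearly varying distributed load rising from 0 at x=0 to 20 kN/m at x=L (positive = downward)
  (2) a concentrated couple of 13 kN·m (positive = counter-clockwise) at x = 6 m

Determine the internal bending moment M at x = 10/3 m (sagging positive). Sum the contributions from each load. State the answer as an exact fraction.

Load 1 — triangular load w₀=20 kN/m (0→w₀ over full span):
  M_1 = w₀Lx/6 - w₀x³/(6L) = 20·10·(10/3)/6 - 20·(10/3)³/(6·10) = 8000/81 kN·m
Load 2 — applied couple M₀=13 kN·m at a=6 m (b=L-a=4):
  M_2 = M₀x/L  [x≤a] = 13·(10/3)/10 = 13/3 kN·m
Superposition: M = Σ M_i = 8351/81 kN·m ≈ 103.098765 kN·m

M(10/3) = 8351/81 kN·m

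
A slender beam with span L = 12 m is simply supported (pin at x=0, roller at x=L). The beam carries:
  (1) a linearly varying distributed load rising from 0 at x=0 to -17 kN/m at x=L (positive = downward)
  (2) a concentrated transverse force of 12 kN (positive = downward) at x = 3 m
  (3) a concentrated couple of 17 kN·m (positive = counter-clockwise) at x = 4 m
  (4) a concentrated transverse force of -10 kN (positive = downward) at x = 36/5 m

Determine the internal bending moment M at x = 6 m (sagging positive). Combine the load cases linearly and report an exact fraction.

Load 1 — triangular load w₀=-17 kN/m (0→w₀ over full span):
  M_1 = w₀Lx/6 - w₀x³/(6L) = (-17)·12·6/6 - (-17)·6³/(6·12) = -153 kN·m
Load 2 — point force P=12 kN at a=3 m (b=L-a=9):
  M_2 = Pa(L-x)/L  [x>a] = 12·3·(12-6)/12 = 18 kN·m
Load 3 — applied couple M₀=17 kN·m at a=4 m (b=L-a=8):
  M_3 = M₀x/L - M₀  [x>a] = 17·6/12 - 17 = -17/2 kN·m
Load 4 — point force P=-10 kN at a=36/5 m (b=L-a=24/5):
  M_4 = Pbx/L  [x≤a] = (-10)·(24/5)·6/12 = -24 kN·m
Superposition: M = Σ M_i = -335/2 kN·m ≈ -167.500000 kN·m

M(6) = -335/2 kN·m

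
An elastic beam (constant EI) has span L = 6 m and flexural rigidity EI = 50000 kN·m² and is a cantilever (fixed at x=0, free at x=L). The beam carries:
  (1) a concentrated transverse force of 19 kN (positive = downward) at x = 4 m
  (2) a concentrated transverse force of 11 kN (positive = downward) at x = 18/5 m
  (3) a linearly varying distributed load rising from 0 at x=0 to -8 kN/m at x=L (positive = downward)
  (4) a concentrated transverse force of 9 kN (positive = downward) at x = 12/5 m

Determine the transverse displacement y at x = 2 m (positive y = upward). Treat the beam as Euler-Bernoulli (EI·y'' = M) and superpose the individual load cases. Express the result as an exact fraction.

y(2) = -349/281250 m

Load 1 — point force P=19 kN at a=4 m (b=L-a=2):
  y_1 = -Px²(3a-x)/(6EI)  [x≤a] = -19·2²·(3·4-2)/(6·50000) = -19/7500 m
Load 2 — point force P=11 kN at a=18/5 m (b=L-a=12/5):
  y_2 = -Px²(3a-x)/(6EI)  [x≤a] = -11·2²·(3·(18/5)-2)/(6·50000) = -121/93750 m
Load 3 — triangular load w₀=-8 kN/m (0→w₀ over full span):
  y_3 = (w₀Lx³/12-w₀L²x²/6-w₀x⁵/(120L))/EI = ((-8)·6·2³/12-(-8)·6²·2²/6-(-8)·2⁵/(120·6))/50000 = 451/140625 m
Load 4 — point force P=9 kN at a=12/5 m (b=L-a=18/5):
  y_4 = -Px²(3a-x)/(6EI)  [x≤a] = -9·2²·(3·(12/5)-2)/(6·50000) = -39/62500 m
Superposition: y = Σ y_i = -349/281250 m ≈ -0.001241 m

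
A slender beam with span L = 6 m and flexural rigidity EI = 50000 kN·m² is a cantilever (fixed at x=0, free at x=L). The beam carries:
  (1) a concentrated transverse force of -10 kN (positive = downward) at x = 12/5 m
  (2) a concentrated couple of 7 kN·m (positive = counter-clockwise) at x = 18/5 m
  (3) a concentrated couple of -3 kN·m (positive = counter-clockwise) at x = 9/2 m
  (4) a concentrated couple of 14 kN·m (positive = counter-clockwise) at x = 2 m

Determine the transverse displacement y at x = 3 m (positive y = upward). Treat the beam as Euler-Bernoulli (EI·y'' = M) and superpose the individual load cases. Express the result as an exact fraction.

Load 1 — point force P=-10 kN at a=12/5 m (b=L-a=18/5):
  y_1 = -Pa²(3x-a)/(6EI)  [x>a] = -(-10)·(12/5)²·(3·3-(12/5))/(6·50000) = 99/78125 m
Load 2 — applied couple M₀=7 kN·m at a=18/5 m (b=L-a=12/5):
  y_2 = M₀x²/(2EI)  [x≤a] = 7·3²/(2·50000) = 63/100000 m
Load 3 — applied couple M₀=-3 kN·m at a=9/2 m (b=L-a=3/2):
  y_3 = M₀x²/(2EI)  [x≤a] = (-3)·3²/(2·50000) = -27/100000 m
Load 4 — applied couple M₀=14 kN·m at a=2 m (b=L-a=4):
  y_4 = M₀a(2x-a)/(2EI)  [x>a] = 14·2·(2·3-2)/(2·50000) = 7/6250 m
Superposition: y = Σ y_i = 1717/625000 m ≈ 0.002747 m

y(3) = 1717/625000 m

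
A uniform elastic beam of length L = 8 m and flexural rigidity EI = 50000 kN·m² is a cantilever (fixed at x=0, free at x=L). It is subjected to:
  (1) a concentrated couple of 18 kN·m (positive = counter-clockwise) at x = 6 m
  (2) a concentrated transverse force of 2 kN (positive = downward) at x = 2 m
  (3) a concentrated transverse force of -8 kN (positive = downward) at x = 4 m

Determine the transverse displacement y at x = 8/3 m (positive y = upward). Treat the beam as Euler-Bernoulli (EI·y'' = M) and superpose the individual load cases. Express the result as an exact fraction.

y(8/3) = 1463/506250 m

Load 1 — applied couple M₀=18 kN·m at a=6 m (b=L-a=2):
  y_1 = M₀x²/(2EI)  [x≤a] = 18·(8/3)²/(2·50000) = 4/3125 m
Load 2 — point force P=2 kN at a=2 m (b=L-a=6):
  y_2 = -Pa²(3x-a)/(6EI)  [x>a] = -2·2²·(3·(8/3)-2)/(6·50000) = -1/6250 m
Load 3 — point force P=-8 kN at a=4 m (b=L-a=4):
  y_3 = -Px²(3a-x)/(6EI)  [x≤a] = -(-8)·(8/3)²·(3·4-(8/3))/(6·50000) = 448/253125 m
Superposition: y = Σ y_i = 1463/506250 m ≈ 0.002890 m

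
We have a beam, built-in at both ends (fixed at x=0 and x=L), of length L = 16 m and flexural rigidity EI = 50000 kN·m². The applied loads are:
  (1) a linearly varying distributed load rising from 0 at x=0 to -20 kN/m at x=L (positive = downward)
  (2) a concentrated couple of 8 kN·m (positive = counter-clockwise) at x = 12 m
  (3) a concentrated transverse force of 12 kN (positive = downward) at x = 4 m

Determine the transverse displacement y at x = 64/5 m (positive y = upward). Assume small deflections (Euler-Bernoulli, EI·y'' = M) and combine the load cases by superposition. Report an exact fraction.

y(64/5) = 431452/29296875 m

Load 1 — triangular load w₀=-20 kN/m (0→w₀ over full span):
  y_1 = -w₀x²(L-x)²(x+2L)/(120LEI) = -(-20)·(64/5)²·(16-(64/5))²·((64/5)+2·16)/(120·16·50000) = 458752/29296875 m
Load 2 — applied couple M₀=8 kN·m at a=12 m (b=L-a=4):
  y_2 = (R_Ax³/6 - M_Ax²/2 - M₀(x-a)²/2)/EI  [x>a] with R_A=9/16, M_A=5/2 = ((9/16)·(64/5)³/6 - (5/2)·(64/5)²/2 - 8·((64/5)-12)²/2)/50000 = -84/390625 m
Load 3 — point force P=12 kN at a=4 m (b=L-a=12):
  y_3 = -Pa²(L-x)²(3bL-(3b+a)(L-x))/(6L³EI)  [x>a] = -12·4²·(16-(64/5))²·(3·12·16-(3·12+4)·(16-(64/5)))/(6·16³·50000) = -56/78125 m
Superposition: y = Σ y_i = 431452/29296875 m ≈ 0.014727 m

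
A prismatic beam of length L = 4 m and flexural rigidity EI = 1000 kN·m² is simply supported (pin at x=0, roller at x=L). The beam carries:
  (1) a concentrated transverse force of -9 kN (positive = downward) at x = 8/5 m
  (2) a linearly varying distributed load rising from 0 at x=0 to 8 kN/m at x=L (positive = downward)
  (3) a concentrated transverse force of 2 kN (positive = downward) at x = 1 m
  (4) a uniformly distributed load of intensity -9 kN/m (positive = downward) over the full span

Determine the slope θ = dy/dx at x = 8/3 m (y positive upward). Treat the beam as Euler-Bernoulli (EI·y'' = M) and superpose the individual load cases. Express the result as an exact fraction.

θ(8/3) = -1314701/121500000 rad

Load 1 — point force P=-9 kN at a=8/5 m (b=L-a=12/5):
  θ_1 = -Pa(2L²-6Lx+3x²+a²)/(6LEI)  [x>a] = -(-9)·(8/5)·(2·4²-6·4·(8/3)+3·(8/3)²+(8/5)²)/(6·4·1000) = -76/15625 rad
Load 2 — triangular load w₀=8 kN/m (0→w₀ over full span):
  θ_2 = -w₀(7L⁴-30L²x²+15x⁴)/(360LEI) = -8·(7·4⁴-30·4²·(8/3)²+15·(8/3)⁴)/(360·4·1000) = 728/151875 rad
Load 3 — point force P=2 kN at a=1 m (b=L-a=3):
  θ_3 = -Pa(2L²-6Lx+3x²+a²)/(6LEI)  [x>a] = -2·1·(2·4²-6·4·(8/3)+3·(8/3)²+1²)/(6·4·1000) = 29/36000 rad
Load 4 — uniform load w=-9 kN/m over full span:
  θ_4 = -w(L³-6Lx²+4x³)/(24EI) = -(-9)·(4³-6·4·(8/3)²+4·(8/3)³)/(24·1000) = -13/1125 rad
Superposition: θ = Σ θ_i = -1314701/121500000 rad ≈ -0.010821 rad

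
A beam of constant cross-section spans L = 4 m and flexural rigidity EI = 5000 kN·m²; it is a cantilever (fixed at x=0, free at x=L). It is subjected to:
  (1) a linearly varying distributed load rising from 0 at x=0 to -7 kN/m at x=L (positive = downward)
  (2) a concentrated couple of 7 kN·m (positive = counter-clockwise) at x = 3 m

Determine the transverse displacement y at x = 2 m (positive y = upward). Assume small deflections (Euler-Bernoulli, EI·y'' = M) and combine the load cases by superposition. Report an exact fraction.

Load 1 — triangular load w₀=-7 kN/m (0→w₀ over full span):
  y_1 = (w₀Lx³/12-w₀L²x²/6-w₀x⁵/(120L))/EI = ((-7)·4·2³/12-(-7)·4²·2²/6-(-7)·2⁵/(120·4))/5000 = 847/75000 m
Load 2 — applied couple M₀=7 kN·m at a=3 m (b=L-a=1):
  y_2 = M₀x²/(2EI)  [x≤a] = 7·2²/(2·5000) = 7/2500 m
Superposition: y = Σ y_i = 1057/75000 m ≈ 0.014093 m

y(2) = 1057/75000 m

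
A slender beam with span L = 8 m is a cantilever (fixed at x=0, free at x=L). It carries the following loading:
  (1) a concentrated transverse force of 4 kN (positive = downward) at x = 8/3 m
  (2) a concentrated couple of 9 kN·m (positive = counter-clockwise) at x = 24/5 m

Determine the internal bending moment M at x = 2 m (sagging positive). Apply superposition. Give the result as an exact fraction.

M(2) = 19/3 kN·m

Load 1 — point force P=4 kN at a=8/3 m (b=L-a=16/3):
  M_1 = -P(a-x)  [x≤a] = -4·((8/3)-2) = -8/3 kN·m
Load 2 — applied couple M₀=9 kN·m at a=24/5 m (b=L-a=16/5):
  M_2 = M₀  [x≤a] = 9 = 9 kN·m
Superposition: M = Σ M_i = 19/3 kN·m ≈ 6.333333 kN·m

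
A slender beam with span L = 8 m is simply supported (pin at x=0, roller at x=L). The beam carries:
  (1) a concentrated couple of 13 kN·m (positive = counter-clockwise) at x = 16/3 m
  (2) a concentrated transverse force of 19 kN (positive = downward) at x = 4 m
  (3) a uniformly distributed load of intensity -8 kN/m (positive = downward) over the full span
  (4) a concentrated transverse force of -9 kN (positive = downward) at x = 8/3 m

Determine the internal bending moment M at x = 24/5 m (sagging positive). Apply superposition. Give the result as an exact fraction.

M(24/5) = -821/25 kN·m

Load 1 — applied couple M₀=13 kN·m at a=16/3 m (b=L-a=8/3):
  M_1 = M₀x/L  [x≤a] = 13·(24/5)/8 = 39/5 kN·m
Load 2 — point force P=19 kN at a=4 m (b=L-a=4):
  M_2 = Pa(L-x)/L  [x>a] = 19·4·(8-(24/5))/8 = 152/5 kN·m
Load 3 — uniform load w=-8 kN/m over full span:
  M_3 = wx(L-x)/2 = (-8)·(24/5)·(8-(24/5))/2 = -1536/25 kN·m
Load 4 — point force P=-9 kN at a=8/3 m (b=L-a=16/3):
  M_4 = Pa(L-x)/L  [x>a] = (-9)·(8/3)·(8-(24/5))/8 = -48/5 kN·m
Superposition: M = Σ M_i = -821/25 kN·m ≈ -32.840000 kN·m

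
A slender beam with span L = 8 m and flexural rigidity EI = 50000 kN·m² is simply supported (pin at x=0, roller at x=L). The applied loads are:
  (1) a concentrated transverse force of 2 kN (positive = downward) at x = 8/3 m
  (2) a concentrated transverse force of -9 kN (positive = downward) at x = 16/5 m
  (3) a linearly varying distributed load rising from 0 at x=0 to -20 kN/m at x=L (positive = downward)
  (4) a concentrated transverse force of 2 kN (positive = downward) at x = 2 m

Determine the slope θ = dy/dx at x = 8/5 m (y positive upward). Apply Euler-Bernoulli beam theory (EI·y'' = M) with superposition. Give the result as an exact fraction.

Load 1 — point force P=2 kN at a=8/3 m (b=L-a=16/3):
  θ_1 = -Pb(L²-b²-3x²)/(6LEI)  [x≤a] = -2·(16/3)·(8²-(16/3)²-3·(8/5)²)/(6·8·50000) = -784/6328125 rad
Load 2 — point force P=-9 kN at a=16/5 m (b=L-a=24/5):
  θ_2 = -Pb(L²-b²-3x²)/(6LEI)  [x≤a] = -(-9)·(24/5)·(8²-(24/5)²-3·(8/5)²)/(6·8·50000) = 234/390625 rad
Load 3 — triangular load w₀=-20 kN/m (0→w₀ over full span):
  θ_3 = -w₀(7L⁴-30L²x²+15x⁴)/(360LEI) = -(-20)·(7·8⁴-30·8²·(8/5)²+15·(8/5)⁴)/(360·8·50000) = 11648/3515625 rad
Load 4 — point force P=2 kN at a=2 m (b=L-a=6):
  θ_4 = -Pb(L²-b²-3x²)/(6LEI)  [x≤a] = -2·6·(8²-6²-3·(8/5)²)/(6·8·50000) = -127/1250000 rad
Superposition: θ = Σ θ_i = 1866421/506250000 rad ≈ 0.003687 rad

θ(8/5) = 1866421/506250000 rad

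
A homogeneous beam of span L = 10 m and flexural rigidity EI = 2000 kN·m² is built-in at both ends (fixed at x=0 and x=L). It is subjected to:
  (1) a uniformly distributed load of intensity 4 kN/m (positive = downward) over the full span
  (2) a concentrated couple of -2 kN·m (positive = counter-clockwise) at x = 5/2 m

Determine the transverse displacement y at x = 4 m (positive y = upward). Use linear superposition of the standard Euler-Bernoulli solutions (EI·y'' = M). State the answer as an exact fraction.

y(4) = -1983/40000 m

Load 1 — uniform load w=4 kN/m over full span:
  y_1 = -wx²(L-x)²/(24EI) = -4·4²·(10-4)²/(24·2000) = -6/125 m
Load 2 — applied couple M₀=-2 kN·m at a=5/2 m (b=L-a=15/2):
  y_2 = (R_Ax³/6 - M_Ax²/2 - M₀(x-a)²/2)/EI  [x>a] with R_A=-9/40, M_A=3/8 = ((-9/40)·4³/6 - (3/8)·4²/2 - (-2)·(4-(5/2))²/2)/2000 = -63/40000 m
Superposition: y = Σ y_i = -1983/40000 m ≈ -0.049575 m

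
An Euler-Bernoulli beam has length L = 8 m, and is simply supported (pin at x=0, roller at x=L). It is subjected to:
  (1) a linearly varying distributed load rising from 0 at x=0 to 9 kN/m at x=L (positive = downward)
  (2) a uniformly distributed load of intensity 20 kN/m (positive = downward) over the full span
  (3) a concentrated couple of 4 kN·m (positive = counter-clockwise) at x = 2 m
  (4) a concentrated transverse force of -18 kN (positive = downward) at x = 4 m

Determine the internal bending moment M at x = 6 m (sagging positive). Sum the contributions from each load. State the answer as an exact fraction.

M(6) = 265/2 kN·m

Load 1 — triangular load w₀=9 kN/m (0→w₀ over full span):
  M_1 = w₀Lx/6 - w₀x³/(6L) = 9·8·6/6 - 9·6³/(6·8) = 63/2 kN·m
Load 2 — uniform load w=20 kN/m over full span:
  M_2 = wx(L-x)/2 = 20·6·(8-6)/2 = 120 kN·m
Load 3 — applied couple M₀=4 kN·m at a=2 m (b=L-a=6):
  M_3 = M₀x/L - M₀  [x>a] = 4·6/8 - 4 = -1 kN·m
Load 4 — point force P=-18 kN at a=4 m (b=L-a=4):
  M_4 = Pa(L-x)/L  [x>a] = (-18)·4·(8-6)/8 = -18 kN·m
Superposition: M = Σ M_i = 265/2 kN·m ≈ 132.500000 kN·m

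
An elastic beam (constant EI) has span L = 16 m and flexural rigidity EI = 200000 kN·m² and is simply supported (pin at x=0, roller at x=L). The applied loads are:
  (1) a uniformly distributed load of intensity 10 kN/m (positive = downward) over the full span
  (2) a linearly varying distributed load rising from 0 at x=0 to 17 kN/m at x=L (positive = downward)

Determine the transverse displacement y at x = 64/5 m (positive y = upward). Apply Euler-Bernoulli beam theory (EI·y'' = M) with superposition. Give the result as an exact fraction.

Load 1 — uniform load w=10 kN/m over full span:
  y_1 = -wx(L³-2Lx²+x³)/(24EI) = -10·(64/5)·(16³-2·16·(64/5)²+(64/5)³)/(24·200000) = -29696/1171875 m
Load 2 — triangular load w₀=17 kN/m (0→w₀ over full span):
  y_2 = -w₀x(7L⁴-10L²x²+3x⁴)/(360LEI) = -17·(64/5)·(7·16⁴-10·16²·(64/5)²+3·(64/5)⁴)/(360·16·200000) = -1105408/48828125 m
Superposition: y = Σ y_i = -7028224/146484375 m ≈ -0.047979 m

y(64/5) = -7028224/146484375 m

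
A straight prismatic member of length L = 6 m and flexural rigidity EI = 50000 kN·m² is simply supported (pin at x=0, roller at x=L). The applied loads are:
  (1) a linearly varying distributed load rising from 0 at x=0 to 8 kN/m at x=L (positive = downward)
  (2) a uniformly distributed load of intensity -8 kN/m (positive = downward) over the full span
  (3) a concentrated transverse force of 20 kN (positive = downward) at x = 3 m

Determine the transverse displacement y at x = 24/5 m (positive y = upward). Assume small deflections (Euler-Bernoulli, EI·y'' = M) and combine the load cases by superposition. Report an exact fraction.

y(24/5) = -102159/390625000 m

Load 1 — triangular load w₀=8 kN/m (0→w₀ over full span):
  y_1 = -w₀x(7L⁴-10L²x²+3x⁴)/(360LEI) = -8·(24/5)·(7·6⁴-10·6²·(24/5)²+3·(24/5)⁴)/(360·6·50000) = -41148/48828125 m
Load 2 — uniform load w=-8 kN/m over full span:
  y_2 = -wx(L³-2Lx²+x³)/(24EI) = -(-8)·(24/5)·(6³-2·6·(24/5)²+(24/5)³)/(24·50000) = 3132/1953125 m
Load 3 — point force P=20 kN at a=3 m (b=L-a=3):
  y_3 = -Pa(L-x)(2Lx-a²-x²)/(6LEI)  [x>a] = -20·3·(6-(24/5))·(2·6·(24/5)-3²-(24/5)²)/(6·6·50000) = -639/625000 m
Superposition: y = Σ y_i = -102159/390625000 m ≈ -0.000262 m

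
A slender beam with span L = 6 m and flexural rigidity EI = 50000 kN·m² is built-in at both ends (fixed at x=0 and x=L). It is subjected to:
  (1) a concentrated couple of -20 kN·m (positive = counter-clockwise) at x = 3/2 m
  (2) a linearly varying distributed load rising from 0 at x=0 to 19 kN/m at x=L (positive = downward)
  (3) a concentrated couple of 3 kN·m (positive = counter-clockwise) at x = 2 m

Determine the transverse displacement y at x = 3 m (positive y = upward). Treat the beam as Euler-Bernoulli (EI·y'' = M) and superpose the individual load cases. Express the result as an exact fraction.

y(3) = -669/800000 m

Load 1 — applied couple M₀=-20 kN·m at a=3/2 m (b=L-a=9/2):
  y_1 = (R_Ax³/6 - M_Ax²/2 - M₀(x-a)²/2)/EI  [x>a] with R_A=-15/4, M_A=15/4 = ((-15/4)·3³/6 - (15/4)·3²/2 - (-20)·(3-(3/2))²/2)/50000 = -9/40000 m
Load 2 — triangular load w₀=19 kN/m (0→w₀ over full span):
  y_2 = -w₀x²(L-x)²(x+2L)/(120LEI) = -19·3²·(6-3)²·(3+2·6)/(120·6·50000) = -513/800000 m
Load 3 — applied couple M₀=3 kN·m at a=2 m (b=L-a=4):
  y_3 = (R_Ax³/6 - M_Ax²/2 - M₀(x-a)²/2)/EI  [x>a] with R_A=2/3, M_A=0 = ((2/3)·3³/6 - 0·3²/2 - 3·(3-2)²/2)/50000 = 3/100000 m
Superposition: y = Σ y_i = -669/800000 m ≈ -0.000836 m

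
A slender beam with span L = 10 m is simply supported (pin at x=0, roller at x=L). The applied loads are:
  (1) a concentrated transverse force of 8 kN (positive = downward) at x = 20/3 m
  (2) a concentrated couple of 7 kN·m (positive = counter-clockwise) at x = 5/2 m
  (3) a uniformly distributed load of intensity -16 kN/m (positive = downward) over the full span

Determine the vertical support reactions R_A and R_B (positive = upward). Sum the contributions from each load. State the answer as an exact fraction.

R_A = -2299/30 kN, R_B = -2261/30 kN

Load 1 — point force P=8 kN at a=20/3 m (b=L-a=10/3):
  R_A = Pb/L = 8·(10/3)/10 = 8/3 kN
  R_B = Pa/L = 8·(20/3)/10 = 16/3 kN
Load 2 — applied couple M₀=7 kN·m at a=5/2 m (b=L-a=15/2):
  R_A = M₀/L = 7/10 kN
  R_B = -M₀/L = -7/10 kN
Load 3 — uniform load w=-16 kN/m over full span:
  R_A = wL/2 = (-16)·10/2 = -80 kN
  R_B = wL/2 = (-16)·10/2 = -80 kN
Superposition: R_A = -2299/30 kN, R_B = -2261/30 kN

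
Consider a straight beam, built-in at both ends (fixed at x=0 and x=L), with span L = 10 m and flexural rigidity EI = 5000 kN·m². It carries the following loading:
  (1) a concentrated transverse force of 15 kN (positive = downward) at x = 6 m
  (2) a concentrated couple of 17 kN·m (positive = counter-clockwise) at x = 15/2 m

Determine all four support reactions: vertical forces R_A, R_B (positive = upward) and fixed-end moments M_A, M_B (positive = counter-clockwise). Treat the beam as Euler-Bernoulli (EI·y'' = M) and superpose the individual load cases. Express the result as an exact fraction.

R_A = 2877/400 kN, M_A = 1577/80 kN·m, R_B = 3123/400 kN, M_B = -1983/80 kN·m

Load 1 — point force P=15 kN at a=6 m (b=L-a=4):
  R_A = Pb²(3a+b)/L³ = 15·4²·(3·6+4)/10³ = 132/25 kN
  M_A = Pab²/L² = 15·6·4²/10² = 72/5 kN·m
  R_B = Pa²(a+3b)/L³ = 15·6²·(6+3·4)/10³ = 243/25 kN
  M_B = -Pa²b/L² = -15·6²·4/10² = -108/5 kN·m
Load 2 — applied couple M₀=17 kN·m at a=15/2 m (b=L-a=5/2):
  R_A = 6M₀ab/L³ = 6·17·(15/2)·(5/2)/10³ = 153/80 kN
  M_A = M₀b(2a-b)/L² = 17·(5/2)·(2·(15/2)-(5/2))/10² = 85/16 kN·m
  R_B = -6M₀ab/L³ = -6·17·(15/2)·(5/2)/10³ = -153/80 kN
  M_B = M₀a(2b-a)/L² = 17·(15/2)·(2·(5/2)-(15/2))/10² = -51/16 kN·m
Superposition: R_A = 2877/400 kN, M_A = 1577/80 kN·m, R_B = 3123/400 kN, M_B = -1983/80 kN·m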